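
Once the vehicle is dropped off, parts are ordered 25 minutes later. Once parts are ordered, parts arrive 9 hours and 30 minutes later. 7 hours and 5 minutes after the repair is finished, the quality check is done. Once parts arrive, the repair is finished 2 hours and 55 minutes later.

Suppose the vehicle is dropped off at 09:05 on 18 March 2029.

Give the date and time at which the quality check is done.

The vehicle is dropped off: 09:05 Mar 18, 2029.
Parts are ordered: 09:05 Mar 18, 2029 + 25m = 09:30 Mar 18, 2029.
Parts arrive: 09:30 Mar 18, 2029 + 9h30m = 19:00 Mar 18, 2029.
The repair is finished: 19:00 Mar 18, 2029 + 2h55m = 21:55 Mar 18, 2029.
The quality check is done: 21:55 Mar 18, 2029 + 7h05m = 05:00 Mar 19, 2029.

05:00 on 19 March 2029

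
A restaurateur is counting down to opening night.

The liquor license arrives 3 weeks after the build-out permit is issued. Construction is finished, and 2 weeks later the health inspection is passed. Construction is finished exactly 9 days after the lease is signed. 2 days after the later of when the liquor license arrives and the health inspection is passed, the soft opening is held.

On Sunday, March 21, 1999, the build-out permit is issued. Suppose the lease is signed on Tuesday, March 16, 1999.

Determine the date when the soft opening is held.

The build-out permit is issued: Mar 21, 1999.
The liquor license arrives: Mar 21, 1999 + 3 weeks = Apr 11, 1999.
The lease is signed: Mar 16, 1999.
Construction is finished: Mar 16, 1999 + 9 days = Mar 25, 1999.
The health inspection is passed: Mar 25, 1999 + 2 weeks = Apr 8, 1999.
Both prerequisites met — the liquor license arrives (Apr 11, 1999), the health inspection is passed (Apr 8, 1999); the later is Apr 11, 1999.
The soft opening is held: Apr 11, 1999 + 2 days = Apr 13, 1999.

Tuesday, April 13, 1999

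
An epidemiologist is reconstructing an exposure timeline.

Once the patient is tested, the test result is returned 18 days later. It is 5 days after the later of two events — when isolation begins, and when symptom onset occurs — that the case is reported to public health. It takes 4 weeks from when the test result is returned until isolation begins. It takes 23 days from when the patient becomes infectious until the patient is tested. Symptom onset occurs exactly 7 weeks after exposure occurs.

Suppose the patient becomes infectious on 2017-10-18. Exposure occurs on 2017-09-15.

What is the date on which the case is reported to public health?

2017-12-31

The patient becomes infectious: Oct 18, 2017.
The patient is tested: Oct 18, 2017 + 23 days = Nov 10, 2017.
The test result is returned: Nov 10, 2017 + 18 days = Nov 28, 2017.
Isolation begins: Nov 28, 2017 + 4 weeks = Dec 26, 2017.
Exposure occurs: Sep 15, 2017.
Symptom onset occurs: Sep 15, 2017 + 7 weeks = Nov 3, 2017.
Both prerequisites met — isolation begins (Dec 26, 2017), symptom onset occurs (Nov 3, 2017); the later is Dec 26, 2017.
The case is reported to public health: Dec 26, 2017 + 5 days = Dec 31, 2017.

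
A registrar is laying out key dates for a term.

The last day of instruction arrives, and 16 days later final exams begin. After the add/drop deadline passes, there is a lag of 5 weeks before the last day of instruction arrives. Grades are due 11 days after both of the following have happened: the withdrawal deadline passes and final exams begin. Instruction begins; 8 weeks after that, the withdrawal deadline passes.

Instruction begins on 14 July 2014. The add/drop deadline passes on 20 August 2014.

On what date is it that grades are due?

21 October 2014

Instruction begins: Jul 14, 2014.
The withdrawal deadline passes: Jul 14, 2014 + 8 weeks = Sep 8, 2014.
The add/drop deadline passes: Aug 20, 2014.
The last day of instruction arrives: Aug 20, 2014 + 5 weeks = Sep 24, 2014.
Final exams begin: Sep 24, 2014 + 16 days = Oct 10, 2014.
Both prerequisites met — the withdrawal deadline passes (Sep 8, 2014), final exams begin (Oct 10, 2014); the later is Oct 10, 2014.
Grades are due: Oct 10, 2014 + 11 days = Oct 21, 2014.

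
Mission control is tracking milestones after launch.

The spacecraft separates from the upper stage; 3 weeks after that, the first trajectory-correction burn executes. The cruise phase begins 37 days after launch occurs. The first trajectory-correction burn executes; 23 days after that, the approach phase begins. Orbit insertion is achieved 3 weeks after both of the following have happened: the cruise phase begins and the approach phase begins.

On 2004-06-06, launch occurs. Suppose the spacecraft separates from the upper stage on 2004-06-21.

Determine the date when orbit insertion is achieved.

Launch occurs: Jun 6, 2004.
The cruise phase begins: Jun 6, 2004 + 37 days = Jul 13, 2004.
The spacecraft separates from the upper stage: Jun 21, 2004.
The first trajectory-correction burn executes: Jun 21, 2004 + 3 weeks = Jul 12, 2004.
The approach phase begins: Jul 12, 2004 + 23 days = Aug 4, 2004.
Both prerequisites met — the cruise phase begins (Jul 13, 2004), the approach phase begins (Aug 4, 2004); the later is Aug 4, 2004.
Orbit insertion is achieved: Aug 4, 2004 + 3 weeks = Aug 25, 2004.

2004-08-25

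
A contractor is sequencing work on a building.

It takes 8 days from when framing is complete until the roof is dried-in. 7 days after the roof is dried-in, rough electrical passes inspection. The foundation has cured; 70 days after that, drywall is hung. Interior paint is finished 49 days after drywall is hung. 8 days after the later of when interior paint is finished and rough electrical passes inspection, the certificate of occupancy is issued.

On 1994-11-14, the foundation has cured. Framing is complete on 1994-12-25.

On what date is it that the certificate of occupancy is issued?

1995-03-21

The foundation has cured: Nov 14, 1994.
Drywall is hung: Nov 14, 1994 + 70 days = Jan 23, 1995.
Interior paint is finished: Jan 23, 1995 + 49 days = Mar 13, 1995.
Framing is complete: Dec 25, 1994.
The roof is dried-in: Dec 25, 1994 + 8 days = Jan 2, 1995.
Rough electrical passes inspection: Jan 2, 1995 + 7 days = Jan 9, 1995.
Both prerequisites met — interior paint is finished (Mar 13, 1995), rough electrical passes inspection (Jan 9, 1995); the later is Mar 13, 1995.
The certificate of occupancy is issued: Mar 13, 1995 + 8 days = Mar 21, 1995.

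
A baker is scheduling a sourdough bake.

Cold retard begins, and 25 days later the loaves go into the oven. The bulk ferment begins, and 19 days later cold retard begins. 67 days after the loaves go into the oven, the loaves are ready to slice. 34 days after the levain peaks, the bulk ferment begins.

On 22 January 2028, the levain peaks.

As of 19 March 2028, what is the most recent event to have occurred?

The levain peaks: Jan 22, 2028.
The bulk ferment begins: Jan 22, 2028 + 34 days = Feb 25, 2028.
Cold retard begins: Feb 25, 2028 + 19 days = Mar 15, 2028.
The loaves go into the oven: Mar 15, 2028 + 25 days = Apr 9, 2028.
The loaves are ready to slice: Apr 9, 2028 + 67 days = Jun 15, 2028.
Mar 19, 2028 falls between when cold retard begins (Mar 15, 2028) and when the loaves go into the oven (Apr 9, 2028).

Cold retard begins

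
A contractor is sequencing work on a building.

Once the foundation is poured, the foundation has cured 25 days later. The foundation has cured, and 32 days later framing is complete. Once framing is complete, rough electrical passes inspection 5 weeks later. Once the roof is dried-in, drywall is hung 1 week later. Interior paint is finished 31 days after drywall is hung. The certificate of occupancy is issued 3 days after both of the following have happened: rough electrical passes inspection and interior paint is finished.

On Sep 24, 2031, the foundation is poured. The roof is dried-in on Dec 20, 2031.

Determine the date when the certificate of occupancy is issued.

Jan 30, 2032

The foundation is poured: Sep 24, 2031.
The foundation has cured: Sep 24, 2031 + 25 days = Oct 19, 2031.
Framing is complete: Oct 19, 2031 + 32 days = Nov 20, 2031.
Rough electrical passes inspection: Nov 20, 2031 + 5 weeks = Dec 25, 2031.
The roof is dried-in: Dec 20, 2031.
Drywall is hung: Dec 20, 2031 + 1 week = Dec 27, 2031.
Interior paint is finished: Dec 27, 2031 + 31 days = Jan 27, 2032.
Both prerequisites met — rough electrical passes inspection (Dec 25, 2031), interior paint is finished (Jan 27, 2032); the later is Jan 27, 2032.
The certificate of occupancy is issued: Jan 27, 2032 + 3 days = Jan 30, 2032.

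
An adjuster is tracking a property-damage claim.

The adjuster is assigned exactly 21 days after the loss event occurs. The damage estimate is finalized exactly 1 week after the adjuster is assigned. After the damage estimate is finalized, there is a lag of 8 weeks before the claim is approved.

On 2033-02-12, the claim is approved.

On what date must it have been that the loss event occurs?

The claim is approved: Feb 12, 2033.
The damage estimate is finalized: Feb 12, 2033 − 8 weeks = Dec 18, 2032.
The adjuster is assigned: Dec 18, 2032 − 1 week = Dec 11, 2032.
The loss event occurs: Dec 11, 2032 − 21 days = Nov 20, 2032.

2032-11-20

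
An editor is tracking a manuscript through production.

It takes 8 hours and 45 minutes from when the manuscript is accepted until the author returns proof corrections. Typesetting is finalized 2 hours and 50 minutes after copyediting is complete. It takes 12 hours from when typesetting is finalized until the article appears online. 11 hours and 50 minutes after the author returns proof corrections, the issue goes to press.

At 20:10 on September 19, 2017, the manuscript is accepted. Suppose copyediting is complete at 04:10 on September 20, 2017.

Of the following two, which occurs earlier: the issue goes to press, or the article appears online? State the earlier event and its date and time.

The manuscript is accepted: 20:10 Sep 19, 2017.
The author returns proof corrections: 20:10 Sep 19, 2017 + 8h45m = 04:55 Sep 20, 2017.
The issue goes to press: 04:55 Sep 20, 2017 + 11h50m = 16:45 Sep 20, 2017.
Copyediting is complete: 04:10 Sep 20, 2017.
Typesetting is finalized: 04:10 Sep 20, 2017 + 2h50m = 07:00 Sep 20, 2017.
The article appears online: 07:00 Sep 20, 2017 + 12h = 19:00 Sep 20, 2017.
Comparing: the issue goes to press at 16:45 Sep 20, 2017 vs the article appears online at 19:00 Sep 20, 2017. Earlier: the issue goes to press.

The issue goes to press — 16:45 on September 20, 2017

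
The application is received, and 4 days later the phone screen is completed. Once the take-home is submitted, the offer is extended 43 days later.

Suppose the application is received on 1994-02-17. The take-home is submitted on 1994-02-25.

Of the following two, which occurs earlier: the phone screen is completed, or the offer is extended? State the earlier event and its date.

The phone screen is completed — 1994-02-21

The application is received: Feb 17, 1994.
The phone screen is completed: Feb 17, 1994 + 4 days = Feb 21, 1994.
The take-home is submitted: Feb 25, 1994.
The offer is extended: Feb 25, 1994 + 43 days = Apr 9, 1994.
Comparing: the phone screen is completed on Feb 21, 1994 vs the offer is extended on Apr 9, 1994. Earlier: the phone screen is completed.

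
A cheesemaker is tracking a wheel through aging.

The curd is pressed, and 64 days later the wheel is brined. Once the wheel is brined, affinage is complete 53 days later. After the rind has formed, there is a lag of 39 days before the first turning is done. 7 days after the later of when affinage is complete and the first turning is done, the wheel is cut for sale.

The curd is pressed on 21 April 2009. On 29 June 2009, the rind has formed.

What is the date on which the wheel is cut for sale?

The curd is pressed: Apr 21, 2009.
The wheel is brined: Apr 21, 2009 + 64 days = Jun 24, 2009.
Affinage is complete: Jun 24, 2009 + 53 days = Aug 16, 2009.
The rind has formed: Jun 29, 2009.
The first turning is done: Jun 29, 2009 + 39 days = Aug 7, 2009.
Both prerequisites met — affinage is complete (Aug 16, 2009), the first turning is done (Aug 7, 2009); the later is Aug 16, 2009.
The wheel is cut for sale: Aug 16, 2009 + 7 days = Aug 23, 2009.

23 August 2009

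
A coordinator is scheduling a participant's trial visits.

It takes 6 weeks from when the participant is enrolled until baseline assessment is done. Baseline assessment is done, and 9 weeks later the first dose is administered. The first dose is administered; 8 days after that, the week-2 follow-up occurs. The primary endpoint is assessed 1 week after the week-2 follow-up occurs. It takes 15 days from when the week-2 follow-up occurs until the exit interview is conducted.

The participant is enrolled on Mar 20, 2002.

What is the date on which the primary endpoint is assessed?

The participant is enrolled: Mar 20, 2002.
Baseline assessment is done: Mar 20, 2002 + 6 weeks = May 1, 2002.
The first dose is administered: May 1, 2002 + 9 weeks = Jul 3, 2002.
The week-2 follow-up occurs: Jul 3, 2002 + 8 days = Jul 11, 2002.
The primary endpoint is assessed: Jul 11, 2002 + 1 week = Jul 18, 2002.

Jul 18, 2002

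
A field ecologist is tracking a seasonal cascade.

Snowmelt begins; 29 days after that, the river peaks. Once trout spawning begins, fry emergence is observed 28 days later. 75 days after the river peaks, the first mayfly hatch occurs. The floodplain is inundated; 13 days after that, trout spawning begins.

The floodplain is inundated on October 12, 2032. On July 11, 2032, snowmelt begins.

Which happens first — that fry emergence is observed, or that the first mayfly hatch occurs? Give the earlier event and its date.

The first mayfly hatch occurs — October 23, 2032

The floodplain is inundated: Oct 12, 2032.
Trout spawning begins: Oct 12, 2032 + 13 days = Oct 25, 2032.
Fry emergence is observed: Oct 25, 2032 + 28 days = Nov 22, 2032.
Snowmelt begins: Jul 11, 2032.
The river peaks: Jul 11, 2032 + 29 days = Aug 9, 2032.
The first mayfly hatch occurs: Aug 9, 2032 + 75 days = Oct 23, 2032.
Comparing: fry emergence is observed on Nov 22, 2032 vs the first mayfly hatch occurs on Oct 23, 2032. Earlier: the first mayfly hatch occurs.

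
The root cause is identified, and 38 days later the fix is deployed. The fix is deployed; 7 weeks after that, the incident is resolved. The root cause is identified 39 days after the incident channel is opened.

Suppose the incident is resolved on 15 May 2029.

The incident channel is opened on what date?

9 January 2029

The incident is resolved: May 15, 2029.
The fix is deployed: May 15, 2029 − 7 weeks = Mar 27, 2029.
The root cause is identified: Mar 27, 2029 − 38 days = Feb 17, 2029.
The incident channel is opened: Feb 17, 2029 − 39 days = Jan 9, 2029.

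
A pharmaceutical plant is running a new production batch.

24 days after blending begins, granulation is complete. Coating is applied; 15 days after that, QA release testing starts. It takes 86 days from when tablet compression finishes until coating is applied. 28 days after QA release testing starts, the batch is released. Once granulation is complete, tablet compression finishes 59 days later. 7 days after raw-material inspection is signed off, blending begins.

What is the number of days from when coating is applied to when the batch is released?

Causal path: coating is applied → QA release testing starts → the batch is released.
Total delay along the path: 15 + 28 = 43 days.

43 days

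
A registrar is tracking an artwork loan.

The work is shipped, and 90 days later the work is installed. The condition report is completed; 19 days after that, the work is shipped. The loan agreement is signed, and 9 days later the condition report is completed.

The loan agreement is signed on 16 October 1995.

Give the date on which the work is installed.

11 February 1996

The loan agreement is signed: Oct 16, 1995.
The condition report is completed: Oct 16, 1995 + 9 days = Oct 25, 1995.
The work is shipped: Oct 25, 1995 + 19 days = Nov 13, 1995.
The work is installed: Nov 13, 1995 + 90 days = Feb 11, 1996.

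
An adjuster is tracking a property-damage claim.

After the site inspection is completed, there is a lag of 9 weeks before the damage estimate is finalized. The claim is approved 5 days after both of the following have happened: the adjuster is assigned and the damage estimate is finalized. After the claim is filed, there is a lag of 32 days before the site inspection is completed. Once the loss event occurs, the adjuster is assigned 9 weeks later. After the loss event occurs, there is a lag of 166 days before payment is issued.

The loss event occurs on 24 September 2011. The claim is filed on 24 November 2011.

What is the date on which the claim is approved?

The loss event occurs: Sep 24, 2011.
The adjuster is assigned: Sep 24, 2011 + 9 weeks = Nov 26, 2011.
The claim is filed: Nov 24, 2011.
The site inspection is completed: Nov 24, 2011 + 32 days = Dec 26, 2011.
The damage estimate is finalized: Dec 26, 2011 + 9 weeks = Feb 27, 2012.
Both prerequisites met — the adjuster is assigned (Nov 26, 2011), the damage estimate is finalized (Feb 27, 2012); the later is Feb 27, 2012.
The claim is approved: Feb 27, 2012 + 5 days = Mar 3, 2012.

3 March 2012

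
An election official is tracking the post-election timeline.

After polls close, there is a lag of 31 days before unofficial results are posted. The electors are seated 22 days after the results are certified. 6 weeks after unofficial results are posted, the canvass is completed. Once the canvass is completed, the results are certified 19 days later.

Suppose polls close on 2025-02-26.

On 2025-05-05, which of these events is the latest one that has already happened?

Unofficial results are posted

Polls close: Feb 26, 2025.
Unofficial results are posted: Feb 26, 2025 + 31 days = Mar 29, 2025.
The canvass is completed: Mar 29, 2025 + 6 weeks = May 10, 2025.
The results are certified: May 10, 2025 + 19 days = May 29, 2025.
The electors are seated: May 29, 2025 + 22 days = Jun 20, 2025.
May 5, 2025 falls between when unofficial results are posted (Mar 29, 2025) and when the canvass is completed (May 10, 2025).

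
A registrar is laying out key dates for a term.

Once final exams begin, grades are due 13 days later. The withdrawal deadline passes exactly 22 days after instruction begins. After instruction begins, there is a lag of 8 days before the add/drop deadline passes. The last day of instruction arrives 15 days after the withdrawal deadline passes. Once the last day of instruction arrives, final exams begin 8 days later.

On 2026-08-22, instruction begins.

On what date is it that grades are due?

Instruction begins: Aug 22, 2026.
The withdrawal deadline passes: Aug 22, 2026 + 22 days = Sep 13, 2026.
The last day of instruction arrives: Sep 13, 2026 + 15 days = Sep 28, 2026.
Final exams begin: Sep 28, 2026 + 8 days = Oct 6, 2026.
Grades are due: Oct 6, 2026 + 13 days = Oct 19, 2026.

2026-10-19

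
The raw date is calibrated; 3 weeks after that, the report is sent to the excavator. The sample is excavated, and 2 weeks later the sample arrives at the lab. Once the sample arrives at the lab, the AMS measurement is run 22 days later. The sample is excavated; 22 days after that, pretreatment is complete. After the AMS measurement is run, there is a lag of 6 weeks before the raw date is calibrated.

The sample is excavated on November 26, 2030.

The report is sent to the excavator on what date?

The sample is excavated: Nov 26, 2030.
The sample arrives at the lab: Nov 26, 2030 + 2 weeks = Dec 10, 2030.
The AMS measurement is run: Dec 10, 2030 + 22 days = Jan 1, 2031.
The raw date is calibrated: Jan 1, 2031 + 6 weeks = Feb 12, 2031.
The report is sent to the excavator: Feb 12, 2031 + 3 weeks = Mar 5, 2031.

March 5, 2031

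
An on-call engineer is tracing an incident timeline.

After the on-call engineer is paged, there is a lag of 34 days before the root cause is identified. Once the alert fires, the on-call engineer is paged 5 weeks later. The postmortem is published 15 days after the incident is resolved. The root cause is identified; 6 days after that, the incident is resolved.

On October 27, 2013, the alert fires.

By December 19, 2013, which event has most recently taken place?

The on-call engineer is paged

The alert fires: Oct 27, 2013.
The on-call engineer is paged: Oct 27, 2013 + 5 weeks = Dec 1, 2013.
The root cause is identified: Dec 1, 2013 + 34 days = Jan 4, 2014.
The incident is resolved: Jan 4, 2014 + 6 days = Jan 10, 2014.
The postmortem is published: Jan 10, 2014 + 15 days = Jan 25, 2014.
Dec 19, 2013 falls between when the on-call engineer is paged (Dec 1, 2013) and when the root cause is identified (Jan 4, 2014).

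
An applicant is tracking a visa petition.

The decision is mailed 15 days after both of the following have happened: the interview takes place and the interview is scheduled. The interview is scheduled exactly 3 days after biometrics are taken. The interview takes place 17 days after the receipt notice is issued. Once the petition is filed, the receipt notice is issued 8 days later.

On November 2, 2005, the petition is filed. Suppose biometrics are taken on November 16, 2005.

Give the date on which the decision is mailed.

The petition is filed: Nov 2, 2005.
The receipt notice is issued: Nov 2, 2005 + 8 days = Nov 10, 2005.
The interview takes place: Nov 10, 2005 + 17 days = Nov 27, 2005.
Biometrics are taken: Nov 16, 2005.
The interview is scheduled: Nov 16, 2005 + 3 days = Nov 19, 2005.
Both prerequisites met — the interview takes place (Nov 27, 2005), the interview is scheduled (Nov 19, 2005); the later is Nov 27, 2005.
The decision is mailed: Nov 27, 2005 + 15 days = Dec 12, 2005.

December 12, 2005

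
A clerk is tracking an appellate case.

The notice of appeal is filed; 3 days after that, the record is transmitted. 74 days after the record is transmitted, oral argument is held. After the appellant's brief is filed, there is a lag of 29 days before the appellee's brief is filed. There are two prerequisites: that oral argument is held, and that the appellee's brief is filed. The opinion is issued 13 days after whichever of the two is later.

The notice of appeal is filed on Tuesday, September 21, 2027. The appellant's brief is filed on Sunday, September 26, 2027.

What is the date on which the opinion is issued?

The notice of appeal is filed: Sep 21, 2027.
The record is transmitted: Sep 21, 2027 + 3 days = Sep 24, 2027.
Oral argument is held: Sep 24, 2027 + 74 days = Dec 7, 2027.
The appellant's brief is filed: Sep 26, 2027.
The appellee's brief is filed: Sep 26, 2027 + 29 days = Oct 25, 2027.
Both prerequisites met — oral argument is held (Dec 7, 2027), the appellee's brief is filed (Oct 25, 2027); the later is Dec 7, 2027.
The opinion is issued: Dec 7, 2027 + 13 days = Dec 20, 2027.

Monday, December 20, 2027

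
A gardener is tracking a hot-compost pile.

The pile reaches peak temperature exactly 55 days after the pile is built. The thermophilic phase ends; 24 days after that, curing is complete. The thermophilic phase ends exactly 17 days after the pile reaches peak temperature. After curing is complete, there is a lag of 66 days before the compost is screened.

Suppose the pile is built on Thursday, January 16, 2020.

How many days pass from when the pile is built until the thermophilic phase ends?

Causal path: the pile is built → the pile reaches peak temperature → the thermophilic phase ends.
Total delay along the path: 55 + 17 = 72 days.

72 days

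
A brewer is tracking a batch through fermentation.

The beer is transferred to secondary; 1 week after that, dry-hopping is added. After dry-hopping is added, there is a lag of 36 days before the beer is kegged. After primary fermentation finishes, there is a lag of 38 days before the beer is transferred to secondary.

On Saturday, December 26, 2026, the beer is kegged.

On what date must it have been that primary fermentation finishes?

The beer is kegged: Dec 26, 2026.
Dry-hopping is added: Dec 26, 2026 − 36 days = Nov 20, 2026.
The beer is transferred to secondary: Nov 20, 2026 − 1 week = Nov 13, 2026.
Primary fermentation finishes: Nov 13, 2026 − 38 days = Oct 6, 2026.

Tuesday, October 6, 2026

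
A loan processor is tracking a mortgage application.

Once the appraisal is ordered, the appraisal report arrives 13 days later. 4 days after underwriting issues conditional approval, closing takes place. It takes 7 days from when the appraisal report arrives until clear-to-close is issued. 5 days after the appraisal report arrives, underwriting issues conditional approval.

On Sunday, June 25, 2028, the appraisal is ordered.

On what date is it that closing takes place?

Monday, July 17, 2028

The appraisal is ordered: Jun 25, 2028.
The appraisal report arrives: Jun 25, 2028 + 13 days = Jul 8, 2028.
Underwriting issues conditional approval: Jul 8, 2028 + 5 days = Jul 13, 2028.
Closing takes place: Jul 13, 2028 + 4 days = Jul 17, 2028.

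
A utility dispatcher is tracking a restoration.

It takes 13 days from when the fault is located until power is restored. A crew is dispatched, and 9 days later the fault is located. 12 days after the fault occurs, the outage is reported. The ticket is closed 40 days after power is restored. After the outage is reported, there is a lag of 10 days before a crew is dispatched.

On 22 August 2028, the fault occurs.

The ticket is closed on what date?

14 November 2028

The fault occurs: Aug 22, 2028.
The outage is reported: Aug 22, 2028 + 12 days = Sep 3, 2028.
A crew is dispatched: Sep 3, 2028 + 10 days = Sep 13, 2028.
The fault is located: Sep 13, 2028 + 9 days = Sep 22, 2028.
Power is restored: Sep 22, 2028 + 13 days = Oct 5, 2028.
The ticket is closed: Oct 5, 2028 + 40 days = Nov 14, 2028.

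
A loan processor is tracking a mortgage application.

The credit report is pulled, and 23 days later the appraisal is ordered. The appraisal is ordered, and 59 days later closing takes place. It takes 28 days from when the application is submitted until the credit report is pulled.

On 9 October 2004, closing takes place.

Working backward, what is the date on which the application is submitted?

Closing takes place: Oct 9, 2004.
The appraisal is ordered: Oct 9, 2004 − 59 days = Aug 11, 2004.
The credit report is pulled: Aug 11, 2004 − 23 days = Jul 19, 2004.
The application is submitted: Jul 19, 2004 − 28 days = Jun 21, 2004.

21 June 2004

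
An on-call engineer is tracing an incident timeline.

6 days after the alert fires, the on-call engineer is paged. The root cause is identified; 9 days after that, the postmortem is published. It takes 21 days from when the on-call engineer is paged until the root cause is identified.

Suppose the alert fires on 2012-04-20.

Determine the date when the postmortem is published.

The alert fires: Apr 20, 2012.
The on-call engineer is paged: Apr 20, 2012 + 6 days = Apr 26, 2012.
The root cause is identified: Apr 26, 2012 + 21 days = May 17, 2012.
The postmortem is published: May 17, 2012 + 9 days = May 26, 2012.

2012-05-26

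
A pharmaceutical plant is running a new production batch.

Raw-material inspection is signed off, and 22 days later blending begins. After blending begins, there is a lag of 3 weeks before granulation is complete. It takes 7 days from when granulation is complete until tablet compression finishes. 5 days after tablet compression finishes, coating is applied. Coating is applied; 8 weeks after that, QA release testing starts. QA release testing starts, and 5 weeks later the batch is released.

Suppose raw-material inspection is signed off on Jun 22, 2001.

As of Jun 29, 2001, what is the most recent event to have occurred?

Raw-material inspection is signed off

Raw-material inspection is signed off: Jun 22, 2001.
Blending begins: Jun 22, 2001 + 22 days = Jul 14, 2001.
Granulation is complete: Jul 14, 2001 + 3 weeks = Aug 4, 2001.
Tablet compression finishes: Aug 4, 2001 + 7 days = Aug 11, 2001.
Coating is applied: Aug 11, 2001 + 5 days = Aug 16, 2001.
QA release testing starts: Aug 16, 2001 + 8 weeks = Oct 11, 2001.
The batch is released: Oct 11, 2001 + 5 weeks = Nov 15, 2001.
Jun 29, 2001 falls between when raw-material inspection is signed off (Jun 22, 2001) and when blending begins (Jul 14, 2001).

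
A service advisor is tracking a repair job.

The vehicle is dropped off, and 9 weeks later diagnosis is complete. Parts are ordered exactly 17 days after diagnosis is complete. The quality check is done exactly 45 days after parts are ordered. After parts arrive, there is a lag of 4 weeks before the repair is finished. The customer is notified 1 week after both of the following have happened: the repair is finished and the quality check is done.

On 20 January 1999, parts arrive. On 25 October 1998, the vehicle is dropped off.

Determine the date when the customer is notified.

Parts arrive: Jan 20, 1999.
The repair is finished: Jan 20, 1999 + 4 weeks = Feb 17, 1999.
The vehicle is dropped off: Oct 25, 1998.
Diagnosis is complete: Oct 25, 1998 + 9 weeks = Dec 27, 1998.
Parts are ordered: Dec 27, 1998 + 17 days = Jan 13, 1999.
The quality check is done: Jan 13, 1999 + 45 days = Feb 27, 1999.
Both prerequisites met — the repair is finished (Feb 17, 1999), the quality check is done (Feb 27, 1999); the later is Feb 27, 1999.
The customer is notified: Feb 27, 1999 + 1 week = Mar 6, 1999.

6 March 1999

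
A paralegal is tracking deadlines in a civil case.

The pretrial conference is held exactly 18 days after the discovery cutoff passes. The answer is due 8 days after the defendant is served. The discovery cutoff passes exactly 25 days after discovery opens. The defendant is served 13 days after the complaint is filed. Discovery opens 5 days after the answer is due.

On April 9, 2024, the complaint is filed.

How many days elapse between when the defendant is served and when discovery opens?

13 days

Causal path: the defendant is served → the answer is due → discovery opens.
Total delay along the path: 8 + 5 = 13 days.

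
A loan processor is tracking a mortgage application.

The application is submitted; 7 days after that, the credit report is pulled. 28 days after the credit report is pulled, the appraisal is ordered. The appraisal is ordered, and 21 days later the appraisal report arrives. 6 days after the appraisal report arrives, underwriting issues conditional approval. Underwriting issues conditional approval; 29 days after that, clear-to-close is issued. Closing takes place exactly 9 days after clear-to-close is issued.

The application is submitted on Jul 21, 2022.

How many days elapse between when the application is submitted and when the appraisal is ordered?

Causal path: the application is submitted → the credit report is pulled → the appraisal is ordered.
Total delay along the path: 7 + 28 = 35 days.

35 days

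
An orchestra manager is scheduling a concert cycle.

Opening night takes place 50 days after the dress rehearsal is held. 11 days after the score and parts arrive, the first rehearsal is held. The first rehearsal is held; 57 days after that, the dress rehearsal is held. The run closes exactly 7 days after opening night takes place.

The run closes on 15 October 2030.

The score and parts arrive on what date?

The run closes: Oct 15, 2030.
Opening night takes place: Oct 15, 2030 − 7 days = Oct 8, 2030.
The dress rehearsal is held: Oct 8, 2030 − 50 days = Aug 19, 2030.
The first rehearsal is held: Aug 19, 2030 − 57 days = Jun 23, 2030.
The score and parts arrive: Jun 23, 2030 − 11 days = Jun 12, 2030.

12 June 2030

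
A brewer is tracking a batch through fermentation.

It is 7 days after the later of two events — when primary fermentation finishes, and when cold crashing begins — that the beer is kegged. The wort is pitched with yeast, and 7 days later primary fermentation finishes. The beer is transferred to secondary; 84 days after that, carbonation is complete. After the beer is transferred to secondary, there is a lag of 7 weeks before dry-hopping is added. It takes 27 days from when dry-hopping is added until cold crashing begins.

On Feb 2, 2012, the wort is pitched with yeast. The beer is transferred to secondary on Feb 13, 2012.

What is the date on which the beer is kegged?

The wort is pitched with yeast: Feb 2, 2012.
Primary fermentation finishes: Feb 2, 2012 + 7 days = Feb 9, 2012.
The beer is transferred to secondary: Feb 13, 2012.
Dry-hopping is added: Feb 13, 2012 + 7 weeks = Apr 2, 2012.
Cold crashing begins: Apr 2, 2012 + 27 days = Apr 29, 2012.
Both prerequisites met — primary fermentation finishes (Feb 9, 2012), cold crashing begins (Apr 29, 2012); the later is Apr 29, 2012.
The beer is kegged: Apr 29, 2012 + 7 days = May 6, 2012.

May 6, 2012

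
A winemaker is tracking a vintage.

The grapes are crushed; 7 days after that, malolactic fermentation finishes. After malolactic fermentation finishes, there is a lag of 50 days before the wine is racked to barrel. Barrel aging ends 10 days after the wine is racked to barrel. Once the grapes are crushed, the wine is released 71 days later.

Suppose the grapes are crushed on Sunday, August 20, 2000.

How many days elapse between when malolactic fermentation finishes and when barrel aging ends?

Causal path: malolactic fermentation finishes → the wine is racked to barrel → barrel aging ends.
Total delay along the path: 50 + 10 = 60 days.

60 days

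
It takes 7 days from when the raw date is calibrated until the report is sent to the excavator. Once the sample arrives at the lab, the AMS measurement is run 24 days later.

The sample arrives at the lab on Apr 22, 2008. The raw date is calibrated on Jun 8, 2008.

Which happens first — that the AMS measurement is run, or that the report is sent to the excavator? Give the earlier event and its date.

The sample arrives at the lab: Apr 22, 2008.
The AMS measurement is run: Apr 22, 2008 + 24 days = May 16, 2008.
The raw date is calibrated: Jun 8, 2008.
The report is sent to the excavator: Jun 8, 2008 + 7 days = Jun 15, 2008.
Comparing: the AMS measurement is run on May 16, 2008 vs the report is sent to the excavator on Jun 15, 2008. Earlier: the AMS measurement is run.

The AMS measurement is run — May 16, 2008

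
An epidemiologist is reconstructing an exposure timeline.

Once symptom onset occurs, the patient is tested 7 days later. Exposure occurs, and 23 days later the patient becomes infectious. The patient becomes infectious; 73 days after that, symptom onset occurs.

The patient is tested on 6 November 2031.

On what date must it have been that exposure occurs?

The patient is tested: Nov 6, 2031.
Symptom onset occurs: Nov 6, 2031 − 7 days = Oct 30, 2031.
The patient becomes infectious: Oct 30, 2031 − 73 days = Aug 18, 2031.
Exposure occurs: Aug 18, 2031 − 23 days = Jul 26, 2031.

26 July 2031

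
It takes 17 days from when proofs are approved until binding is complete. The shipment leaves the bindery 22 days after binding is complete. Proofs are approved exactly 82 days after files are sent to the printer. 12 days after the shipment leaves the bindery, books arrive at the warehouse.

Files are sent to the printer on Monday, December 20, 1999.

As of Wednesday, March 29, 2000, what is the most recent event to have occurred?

Files are sent to the printer: Dec 20, 1999.
Proofs are approved: Dec 20, 1999 + 82 days = Mar 11, 2000.
Binding is complete: Mar 11, 2000 + 17 days = Mar 28, 2000.
The shipment leaves the bindery: Mar 28, 2000 + 22 days = Apr 19, 2000.
Books arrive at the warehouse: Apr 19, 2000 + 12 days = May 1, 2000.
Mar 29, 2000 falls between when binding is complete (Mar 28, 2000) and when the shipment leaves the bindery (Apr 19, 2000).

Binding is complete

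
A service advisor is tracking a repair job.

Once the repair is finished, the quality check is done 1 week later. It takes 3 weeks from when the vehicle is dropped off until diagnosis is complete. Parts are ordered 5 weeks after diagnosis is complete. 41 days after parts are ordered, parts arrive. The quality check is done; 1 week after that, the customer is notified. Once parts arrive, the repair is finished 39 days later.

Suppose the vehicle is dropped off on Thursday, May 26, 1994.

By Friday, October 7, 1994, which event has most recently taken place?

The vehicle is dropped off: May 26, 1994.
Diagnosis is complete: May 26, 1994 + 3 weeks = Jun 16, 1994.
Parts are ordered: Jun 16, 1994 + 5 weeks = Jul 21, 1994.
Parts arrive: Jul 21, 1994 + 41 days = Aug 31, 1994.
The repair is finished: Aug 31, 1994 + 39 days = Oct 9, 1994.
The quality check is done: Oct 9, 1994 + 1 week = Oct 16, 1994.
The customer is notified: Oct 16, 1994 + 1 week = Oct 23, 1994.
Oct 7, 1994 falls between when parts arrive (Aug 31, 1994) and when the repair is finished (Oct 9, 1994).

Parts arrive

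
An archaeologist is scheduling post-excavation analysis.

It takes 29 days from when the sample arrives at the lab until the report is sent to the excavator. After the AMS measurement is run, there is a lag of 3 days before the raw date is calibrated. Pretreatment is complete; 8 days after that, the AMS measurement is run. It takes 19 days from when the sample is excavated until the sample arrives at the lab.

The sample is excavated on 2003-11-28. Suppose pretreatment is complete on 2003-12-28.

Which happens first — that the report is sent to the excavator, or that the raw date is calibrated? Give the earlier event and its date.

The sample is excavated: Nov 28, 2003.
The sample arrives at the lab: Nov 28, 2003 + 19 days = Dec 17, 2003.
The report is sent to the excavator: Dec 17, 2003 + 29 days = Jan 15, 2004.
Pretreatment is complete: Dec 28, 2003.
The AMS measurement is run: Dec 28, 2003 + 8 days = Jan 5, 2004.
The raw date is calibrated: Jan 5, 2004 + 3 days = Jan 8, 2004.
Comparing: the report is sent to the excavator on Jan 15, 2004 vs the raw date is calibrated on Jan 8, 2004. Earlier: the raw date is calibrated.

The raw date is calibrated — 2004-01-08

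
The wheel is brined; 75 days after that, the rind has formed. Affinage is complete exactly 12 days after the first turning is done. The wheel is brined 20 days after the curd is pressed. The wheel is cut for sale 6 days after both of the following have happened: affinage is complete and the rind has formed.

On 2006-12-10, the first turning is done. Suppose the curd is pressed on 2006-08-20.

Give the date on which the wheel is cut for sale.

The first turning is done: Dec 10, 2006.
Affinage is complete: Dec 10, 2006 + 12 days = Dec 22, 2006.
The curd is pressed: Aug 20, 2006.
The wheel is brined: Aug 20, 2006 + 20 days = Sep 9, 2006.
The rind has formed: Sep 9, 2006 + 75 days = Nov 23, 2006.
Both prerequisites met — affinage is complete (Dec 22, 2006), the rind has formed (Nov 23, 2006); the later is Dec 22, 2006.
The wheel is cut for sale: Dec 22, 2006 + 6 days = Dec 28, 2006.

2006-12-28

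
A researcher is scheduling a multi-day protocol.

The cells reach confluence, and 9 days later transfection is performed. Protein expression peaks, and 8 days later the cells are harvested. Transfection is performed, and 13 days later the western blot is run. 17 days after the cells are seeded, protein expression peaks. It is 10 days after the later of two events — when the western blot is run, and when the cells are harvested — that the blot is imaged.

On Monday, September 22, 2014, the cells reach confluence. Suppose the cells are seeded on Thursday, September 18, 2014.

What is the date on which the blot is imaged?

Friday, October 24, 2014

The cells reach confluence: Sep 22, 2014.
Transfection is performed: Sep 22, 2014 + 9 days = Oct 1, 2014.
The western blot is run: Oct 1, 2014 + 13 days = Oct 14, 2014.
The cells are seeded: Sep 18, 2014.
Protein expression peaks: Sep 18, 2014 + 17 days = Oct 5, 2014.
The cells are harvested: Oct 5, 2014 + 8 days = Oct 13, 2014.
Both prerequisites met — the western blot is run (Oct 14, 2014), the cells are harvested (Oct 13, 2014); the later is Oct 14, 2014.
The blot is imaged: Oct 14, 2014 + 10 days = Oct 24, 2014.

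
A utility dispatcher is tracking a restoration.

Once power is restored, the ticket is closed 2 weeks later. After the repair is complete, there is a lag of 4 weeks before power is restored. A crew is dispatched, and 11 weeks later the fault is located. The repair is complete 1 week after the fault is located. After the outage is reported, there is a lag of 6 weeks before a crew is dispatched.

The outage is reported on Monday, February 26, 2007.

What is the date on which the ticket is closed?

Monday, August 13, 2007

The outage is reported: Feb 26, 2007.
A crew is dispatched: Feb 26, 2007 + 6 weeks = Apr 9, 2007.
The fault is located: Apr 9, 2007 + 11 weeks = Jun 25, 2007.
The repair is complete: Jun 25, 2007 + 1 week = Jul 2, 2007.
Power is restored: Jul 2, 2007 + 4 weeks = Jul 30, 2007.
The ticket is closed: Jul 30, 2007 + 2 weeks = Aug 13, 2007.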